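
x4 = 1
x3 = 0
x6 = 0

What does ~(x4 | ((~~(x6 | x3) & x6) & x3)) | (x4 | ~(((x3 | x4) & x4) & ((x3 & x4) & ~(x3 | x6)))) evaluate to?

1

Substituting x4=1, x3=0, x6=0:
x6 | x3 = 0 | 0 = 0
~(x6 | x3) = ~0 = 1
~~(x6 | x3) = ~1 = 0
~~(x6 | x3) & x6 = 0 & 0 = 0
(~~(x6 | x3) & x6) & x3 = 0 & 0 = 0
x4 | ((~~(x6 | x3) & x6) & x3) = 1 | 0 = 1
~(x4 | ((~~(x6 | x3) & x6) & x3)) = ~1 = 0
x3 | x4 = 0 | 1 = 1
(x3 | x4) & x4 = 1 & 1 = 1
x3 & x4 = 0 & 1 = 0
x3 | x6 = 0 | 0 = 0
~(x3 | x6) = ~0 = 1
(x3 & x4) & ~(x3 | x6) = 0 & 1 = 0
((x3 | x4) & x4) & ((x3 & x4) & ~(x3 | x6)) = 1 & 0 = 0
~(((x3 | x4) & x4) & ((x3 & x4) & ~(x3 | x6))) = ~0 = 1
x4 | ~(((x3 | x4) & x4) & ((x3 & x4) & ~(x3 | x6))) = 1 | 1 = 1
~(x4 | ((~~(x6 | x3) & x6) & x3)) | (x4 | ~(((x3 | x4) & x4) & ((x3 & x4) & ~(x3 | x6)))) = 0 | 1 = 1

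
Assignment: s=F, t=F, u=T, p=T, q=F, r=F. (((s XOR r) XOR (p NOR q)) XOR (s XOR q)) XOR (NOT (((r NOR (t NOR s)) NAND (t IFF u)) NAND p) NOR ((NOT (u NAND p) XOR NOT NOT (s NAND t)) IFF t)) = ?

F

Substituting s=F, t=F, u=T, p=T, q=F, r=F:
s XOR r = F XOR F = F
p NOR q = T NOR F = F
(s XOR r) XOR (p NOR q) = F XOR F = F
s XOR q = F XOR F = F
((s XOR r) XOR (p NOR q)) XOR (s XOR q) = F XOR F = F
t NOR s = F NOR F = T
r NOR (t NOR s) = F NOR T = F
t IFF u = F IFF T = F
(r NOR (t NOR s)) NAND (t IFF u) = F NAND F = T
((r NOR (t NOR s)) NAND (t IFF u)) NAND p = T NAND T = F
NOT (((r NOR (t NOR s)) NAND (t IFF u)) NAND p) = NOT F = T
u NAND p = T NAND T = F
NOT (u NAND p) = NOT F = T
s NAND t = F NAND F = T
NOT (s NAND t) = NOT T = F
NOT NOT (s NAND t) = NOT F = T
NOT (u NAND p) XOR NOT NOT (s NAND t) = T XOR T = F
(NOT (u NAND p) XOR NOT NOT (s NAND t)) IFF t = F IFF F = T
NOT (((r NOR (t NOR s)) NAND (t IFF u)) NAND p) NOR ((NOT (u NAND p) XOR NOT NOT (s NAND t)) IFF t) = T NOR T = F
(((s XOR r) XOR (p NOR q)) XOR (s XOR q)) XOR (NOT (((r NOR (t NOR s)) NAND (t IFF u)) NAND p) NOR ((NOT (u NAND p) XOR NOT NOT (s NAND t)) IFF t)) = F XOR F = F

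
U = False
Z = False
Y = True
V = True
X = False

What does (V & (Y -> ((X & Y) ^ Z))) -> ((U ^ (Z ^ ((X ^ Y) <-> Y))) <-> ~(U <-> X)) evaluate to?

True

X & Y = False & True = False
(X & Y) ^ Z = False ^ False = False
Y -> ((X & Y) ^ Z) = True -> False = False
V & (Y -> ((X & Y) ^ Z)) = True & False = False
X ^ Y = False ^ True = True
(X ^ Y) <-> Y = True <-> True = True
Z ^ ((X ^ Y) <-> Y) = False ^ True = True
U ^ (Z ^ ((X ^ Y) <-> Y)) = False ^ True = True
U <-> X = False <-> False = True
~(U <-> X) = ~True = False
(U ^ (Z ^ ((X ^ Y) <-> Y))) <-> ~(U <-> X) = True <-> False = False
(V & (Y -> ((X & Y) ^ Z))) -> ((U ^ (Z ^ ((X ^ Y) <-> Y))) <-> ~(U <-> X)) = False -> False = True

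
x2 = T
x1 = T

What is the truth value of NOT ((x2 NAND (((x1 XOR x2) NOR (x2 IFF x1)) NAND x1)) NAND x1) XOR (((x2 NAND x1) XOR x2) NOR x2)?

F

x1 XOR x2 = T XOR T = F
x2 IFF x1 = T IFF T = T
(x1 XOR x2) NOR (x2 IFF x1) = F NOR T = F
((x1 XOR x2) NOR (x2 IFF x1)) NAND x1 = F NAND T = T
x2 NAND (((x1 XOR x2) NOR (x2 IFF x1)) NAND x1) = T NAND T = F
(x2 NAND (((x1 XOR x2) NOR (x2 IFF x1)) NAND x1)) NAND x1 = F NAND T = T
NOT ((x2 NAND (((x1 XOR x2) NOR (x2 IFF x1)) NAND x1)) NAND x1) = NOT T = F
x2 NAND x1 = T NAND T = F
(x2 NAND x1) XOR x2 = F XOR T = T
((x2 NAND x1) XOR x2) NOR x2 = T NOR T = F
NOT ((x2 NAND (((x1 XOR x2) NOR (x2 IFF x1)) NAND x1)) NAND x1) XOR (((x2 NAND x1) XOR x2) NOR x2) = F XOR F = F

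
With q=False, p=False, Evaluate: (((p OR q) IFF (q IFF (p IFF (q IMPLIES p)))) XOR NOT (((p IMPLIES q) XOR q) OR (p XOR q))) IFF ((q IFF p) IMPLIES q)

Substituting q=False, p=False:
p OR q = False OR False = False
q IMPLIES p = False IMPLIES False = True
p IFF (q IMPLIES p) = False IFF True = False
q IFF (p IFF (q IMPLIES p)) = False IFF False = True
(p OR q) IFF (q IFF (p IFF (q IMPLIES p))) = False IFF True = False
p IMPLIES q = False IMPLIES False = True
(p IMPLIES q) XOR q = True XOR False = True
p XOR q = False XOR False = False
((p IMPLIES q) XOR q) OR (p XOR q) = True OR False = True
NOT (((p IMPLIES q) XOR q) OR (p XOR q)) = NOT True = False
((p OR q) IFF (q IFF (p IFF (q IMPLIES p)))) XOR NOT (((p IMPLIES q) XOR q) OR (p XOR q)) = False XOR False = False
q IFF p = False IFF False = True
(q IFF p) IMPLIES q = True IMPLIES False = False
(((p OR q) IFF (q IFF (p IFF (q IMPLIES p)))) XOR NOT (((p IMPLIES q) XOR q) OR (p XOR q))) IFF ((q IFF p) IMPLIES q) = False IFF False = True

True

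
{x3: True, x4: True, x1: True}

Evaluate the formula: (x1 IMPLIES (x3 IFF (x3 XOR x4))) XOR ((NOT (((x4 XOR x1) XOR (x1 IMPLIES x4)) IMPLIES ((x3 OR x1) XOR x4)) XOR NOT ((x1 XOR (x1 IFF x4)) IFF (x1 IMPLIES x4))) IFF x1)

x3 XOR x4 = True XOR True = False
x3 IFF (x3 XOR x4) = True IFF False = False
x1 IMPLIES (x3 IFF (x3 XOR x4)) = True IMPLIES False = False
x4 XOR x1 = True XOR True = False
x1 IMPLIES x4 = True IMPLIES True = True
(x4 XOR x1) XOR (x1 IMPLIES x4) = False XOR True = True
x3 OR x1 = True OR True = True
(x3 OR x1) XOR x4 = True XOR True = False
((x4 XOR x1) XOR (x1 IMPLIES x4)) IMPLIES ((x3 OR x1) XOR x4) = True IMPLIES False = False
NOT (((x4 XOR x1) XOR (x1 IMPLIES x4)) IMPLIES ((x3 OR x1) XOR x4)) = NOT False = True
x1 IFF x4 = True IFF True = True
x1 XOR (x1 IFF x4) = True XOR True = False
x1 IMPLIES x4 = True IMPLIES True = True
(x1 XOR (x1 IFF x4)) IFF (x1 IMPLIES x4) = False IFF True = False
NOT ((x1 XOR (x1 IFF x4)) IFF (x1 IMPLIES x4)) = NOT False = True
NOT (((x4 XOR x1) XOR (x1 IMPLIES x4)) IMPLIES ((x3 OR x1) XOR x4)) XOR NOT ((x1 XOR (x1 IFF x4)) IFF (x1 IMPLIES x4)) = True XOR True = False
(NOT (((x4 XOR x1) XOR (x1 IMPLIES x4)) IMPLIES ((x3 OR x1) XOR x4)) XOR NOT ((x1 XOR (x1 IFF x4)) IFF (x1 IMPLIES x4))) IFF x1 = False IFF True = False
(x1 IMPLIES (x3 IFF (x3 XOR x4))) XOR ((NOT (((x4 XOR x1) XOR (x1 IMPLIES x4)) IMPLIES ((x3 OR x1) XOR x4)) XOR NOT ((x1 XOR (x1 IFF x4)) IFF (x1 IMPLIES x4))) IFF x1) = False XOR False = False

False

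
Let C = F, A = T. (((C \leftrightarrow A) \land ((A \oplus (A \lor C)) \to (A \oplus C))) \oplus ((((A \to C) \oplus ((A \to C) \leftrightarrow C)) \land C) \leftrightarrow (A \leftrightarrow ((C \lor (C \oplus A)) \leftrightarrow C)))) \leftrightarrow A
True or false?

C \leftrightarrow A = F \leftrightarrow T = F
A \lor C = T \lor F = T
A \oplus (A \lor C) = T \oplus T = F
A \oplus C = T \oplus F = T
(A \oplus (A \lor C)) \to (A \oplus C) = F \to T = T
(C \leftrightarrow A) \land ((A \oplus (A \lor C)) \to (A \oplus C)) = F \land T = F
A \to C = T \to F = F
A \to C = T \to F = F
(A \to C) \leftrightarrow C = F \leftrightarrow F = T
(A \to C) \oplus ((A \to C) \leftrightarrow C) = F \oplus T = T
((A \to C) \oplus ((A \to C) \leftrightarrow C)) \land C = T \land F = F
C \oplus A = F \oplus T = T
C \lor (C \oplus A) = F \lor T = T
(C \lor (C \oplus A)) \leftrightarrow C = T \leftrightarrow F = F
A \leftrightarrow ((C \lor (C \oplus A)) \leftrightarrow C) = T \leftrightarrow F = F
(((A \to C) \oplus ((A \to C) \leftrightarrow C)) \land C) \leftrightarrow (A \leftrightarrow ((C \lor (C \oplus A)) \leftrightarrow C)) = F \leftrightarrow F = T
((C \leftrightarrow A) \land ((A \oplus (A \lor C)) \to (A \oplus C))) \oplus ((((A \to C) \oplus ((A \to C) \leftrightarrow C)) \land C) \leftrightarrow (A \leftrightarrow ((C \lor (C \oplus A)) \leftrightarrow C))) = F \oplus T = T
(((C \leftrightarrow A) \land ((A \oplus (A \lor C)) \to (A \oplus C))) \oplus ((((A \to C) \oplus ((A \to C) \leftrightarrow C)) \land C) \leftrightarrow (A \leftrightarrow ((C \lor (C \oplus A)) \leftrightarrow C)))) \leftrightarrow A = T \leftrightarrow T = T

T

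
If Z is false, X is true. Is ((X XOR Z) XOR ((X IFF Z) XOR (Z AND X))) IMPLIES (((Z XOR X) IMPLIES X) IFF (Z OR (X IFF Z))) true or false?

X XOR Z = true XOR false = true
X IFF Z = true IFF false = false
Z AND X = false AND true = false
(X IFF Z) XOR (Z AND X) = false XOR false = false
(X XOR Z) XOR ((X IFF Z) XOR (Z AND X)) = true XOR false = true
Z XOR X = false XOR true = true
(Z XOR X) IMPLIES X = true IMPLIES true = true
X IFF Z = true IFF false = false
Z OR (X IFF Z) = false OR false = false
((Z XOR X) IMPLIES X) IFF (Z OR (X IFF Z)) = true IFF false = false
((X XOR Z) XOR ((X IFF Z) XOR (Z AND X))) IMPLIES (((Z XOR X) IMPLIES X) IFF (Z OR (X IFF Z))) = true IMPLIES false = false

false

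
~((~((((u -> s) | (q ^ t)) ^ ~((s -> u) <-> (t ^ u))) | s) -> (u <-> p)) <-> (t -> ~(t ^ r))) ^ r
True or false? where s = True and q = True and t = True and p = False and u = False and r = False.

True

u -> s = False -> True = True
q ^ t = True ^ True = False
(u -> s) | (q ^ t) = True | False = True
s -> u = True -> False = False
t ^ u = True ^ False = True
(s -> u) <-> (t ^ u) = False <-> True = False
~((s -> u) <-> (t ^ u)) = ~False = True
((u -> s) | (q ^ t)) ^ ~((s -> u) <-> (t ^ u)) = True ^ True = False
(((u -> s) | (q ^ t)) ^ ~((s -> u) <-> (t ^ u))) | s = False | True = True
~((((u -> s) | (q ^ t)) ^ ~((s -> u) <-> (t ^ u))) | s) = ~True = False
u <-> p = False <-> False = True
~((((u -> s) | (q ^ t)) ^ ~((s -> u) <-> (t ^ u))) | s) -> (u <-> p) = False -> True = True
t ^ r = True ^ False = True
~(t ^ r) = ~True = False
t -> ~(t ^ r) = True -> False = False
(~((((u -> s) | (q ^ t)) ^ ~((s -> u) <-> (t ^ u))) | s) -> (u <-> p)) <-> (t -> ~(t ^ r)) = True <-> False = False
~((~((((u -> s) | (q ^ t)) ^ ~((s -> u) <-> (t ^ u))) | s) -> (u <-> p)) <-> (t -> ~(t ^ r))) = ~False = True
~((~((((u -> s) | (q ^ t)) ^ ~((s -> u) <-> (t ^ u))) | s) -> (u <-> p)) <-> (t -> ~(t ^ r))) ^ r = True ^ False = True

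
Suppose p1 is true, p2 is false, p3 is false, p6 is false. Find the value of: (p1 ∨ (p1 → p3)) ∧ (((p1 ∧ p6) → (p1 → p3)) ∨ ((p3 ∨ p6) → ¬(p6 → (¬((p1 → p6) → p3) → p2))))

True

p1 → p3 = True → False = False
p1 ∨ (p1 → p3) = True ∨ False = True
p1 ∧ p6 = True ∧ False = False
p1 → p3 = True → False = False
(p1 ∧ p6) → (p1 → p3) = False → False = True
p3 ∨ p6 = False ∨ False = False
p1 → p6 = True → False = False
(p1 → p6) → p3 = False → False = True
¬((p1 → p6) → p3) = ¬True = False
¬((p1 → p6) → p3) → p2 = False → False = True
p6 → (¬((p1 → p6) → p3) → p2) = False → True = True
¬(p6 → (¬((p1 → p6) → p3) → p2)) = ¬True = False
(p3 ∨ p6) → ¬(p6 → (¬((p1 → p6) → p3) → p2)) = False → False = True
((p1 ∧ p6) → (p1 → p3)) ∨ ((p3 ∨ p6) → ¬(p6 → (¬((p1 → p6) → p3) → p2))) = True ∨ True = True
(p1 ∨ (p1 → p3)) ∧ (((p1 ∧ p6) → (p1 → p3)) ∨ ((p3 ∨ p6) → ¬(p6 → (¬((p1 → p6) → p3) → p2)))) = True ∧ True = True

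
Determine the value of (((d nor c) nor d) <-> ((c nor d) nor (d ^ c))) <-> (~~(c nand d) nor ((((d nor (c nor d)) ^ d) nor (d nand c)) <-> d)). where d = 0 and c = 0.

d nor c = 0 nor 0 = 1
(d nor c) nor d = 1 nor 0 = 0
c nor d = 0 nor 0 = 1
d ^ c = 0 ^ 0 = 0
(c nor d) nor (d ^ c) = 1 nor 0 = 0
((d nor c) nor d) <-> ((c nor d) nor (d ^ c)) = 0 <-> 0 = 1
c nand d = 0 nand 0 = 1
~(c nand d) = ~1 = 0
~~(c nand d) = ~0 = 1
c nor d = 0 nor 0 = 1
d nor (c nor d) = 0 nor 1 = 0
(d nor (c nor d)) ^ d = 0 ^ 0 = 0
d nand c = 0 nand 0 = 1
((d nor (c nor d)) ^ d) nor (d nand c) = 0 nor 1 = 0
(((d nor (c nor d)) ^ d) nor (d nand c)) <-> d = 0 <-> 0 = 1
~~(c nand d) nor ((((d nor (c nor d)) ^ d) nor (d nand c)) <-> d) = 1 nor 1 = 0
(((d nor c) nor d) <-> ((c nor d) nor (d ^ c))) <-> (~~(c nand d) nor ((((d nor (c nor d)) ^ d) nor (d nand c)) <-> d)) = 1 <-> 0 = 0

0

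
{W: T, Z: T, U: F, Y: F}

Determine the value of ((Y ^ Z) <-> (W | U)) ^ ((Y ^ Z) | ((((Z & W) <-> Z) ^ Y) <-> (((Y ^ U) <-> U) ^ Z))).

Substituting W=T, Z=T, U=F, Y=F:
Y ^ Z = F ^ T = T
W | U = T | F = T
(Y ^ Z) <-> (W | U) = T <-> T = T
Y ^ Z = F ^ T = T
Z & W = T & T = T
(Z & W) <-> Z = T <-> T = T
((Z & W) <-> Z) ^ Y = T ^ F = T
Y ^ U = F ^ F = F
(Y ^ U) <-> U = F <-> F = T
((Y ^ U) <-> U) ^ Z = T ^ T = F
(((Z & W) <-> Z) ^ Y) <-> (((Y ^ U) <-> U) ^ Z) = T <-> F = F
(Y ^ Z) | ((((Z & W) <-> Z) ^ Y) <-> (((Y ^ U) <-> U) ^ Z)) = T | F = T
((Y ^ Z) <-> (W | U)) ^ ((Y ^ Z) | ((((Z & W) <-> Z) ^ Y) <-> (((Y ^ U) <-> U) ^ Z))) = T ^ T = F

F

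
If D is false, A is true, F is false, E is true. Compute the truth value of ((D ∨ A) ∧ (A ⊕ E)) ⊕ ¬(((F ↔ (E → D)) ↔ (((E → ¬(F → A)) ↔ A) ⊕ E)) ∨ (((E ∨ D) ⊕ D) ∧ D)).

False

Substituting D=False, A=True, F=False, E=True:
D ∨ A = False ∨ True = True
A ⊕ E = True ⊕ True = False
(D ∨ A) ∧ (A ⊕ E) = True ∧ False = False
E → D = True → False = False
F ↔ (E → D) = False ↔ False = True
F → A = False → True = True
¬(F → A) = ¬True = False
E → ¬(F → A) = True → False = False
(E → ¬(F → A)) ↔ A = False ↔ True = False
((E → ¬(F → A)) ↔ A) ⊕ E = False ⊕ True = True
(F ↔ (E → D)) ↔ (((E → ¬(F → A)) ↔ A) ⊕ E) = True ↔ True = True
E ∨ D = True ∨ False = True
(E ∨ D) ⊕ D = True ⊕ False = True
((E ∨ D) ⊕ D) ∧ D = True ∧ False = False
((F ↔ (E → D)) ↔ (((E → ¬(F → A)) ↔ A) ⊕ E)) ∨ (((E ∨ D) ⊕ D) ∧ D) = True ∨ False = True
¬(((F ↔ (E → D)) ↔ (((E → ¬(F → A)) ↔ A) ⊕ E)) ∨ (((E ∨ D) ⊕ D) ∧ D)) = ¬True = False
((D ∨ A) ∧ (A ⊕ E)) ⊕ ¬(((F ↔ (E → D)) ↔ (((E → ¬(F → A)) ↔ A) ⊕ E)) ∨ (((E ∨ D) ⊕ D) ∧ D)) = False ⊕ False = False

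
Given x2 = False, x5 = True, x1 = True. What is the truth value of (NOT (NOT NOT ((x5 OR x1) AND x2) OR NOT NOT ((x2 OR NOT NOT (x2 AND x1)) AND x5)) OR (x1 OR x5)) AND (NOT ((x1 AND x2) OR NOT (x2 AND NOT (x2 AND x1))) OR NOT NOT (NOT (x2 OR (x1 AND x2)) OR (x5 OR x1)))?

True

Substituting x2=False, x5=True, x1=True:
x5 OR x1 = True OR True = True
(x5 OR x1) AND x2 = True AND False = False
NOT ((x5 OR x1) AND x2) = NOT False = True
NOT NOT ((x5 OR x1) AND x2) = NOT True = False
x2 AND x1 = False AND True = False
NOT (x2 AND x1) = NOT False = True
NOT NOT (x2 AND x1) = NOT True = False
x2 OR NOT NOT (x2 AND x1) = False OR False = False
(x2 OR NOT NOT (x2 AND x1)) AND x5 = False AND True = False
NOT ((x2 OR NOT NOT (x2 AND x1)) AND x5) = NOT False = True
NOT NOT ((x2 OR NOT NOT (x2 AND x1)) AND x5) = NOT True = False
NOT NOT ((x5 OR x1) AND x2) OR NOT NOT ((x2 OR NOT NOT (x2 AND x1)) AND x5) = False OR False = False
NOT (NOT NOT ((x5 OR x1) AND x2) OR NOT NOT ((x2 OR NOT NOT (x2 AND x1)) AND x5)) = NOT False = True
x1 OR x5 = True OR True = True
NOT (NOT NOT ((x5 OR x1) AND x2) OR NOT NOT ((x2 OR NOT NOT (x2 AND x1)) AND x5)) OR (x1 OR x5) = True OR True = True
x1 AND x2 = True AND False = False
x2 AND x1 = False AND True = False
NOT (x2 AND x1) = NOT False = True
x2 AND NOT (x2 AND x1) = False AND True = False
NOT (x2 AND NOT (x2 AND x1)) = NOT False = True
(x1 AND x2) OR NOT (x2 AND NOT (x2 AND x1)) = False OR True = True
NOT ((x1 AND x2) OR NOT (x2 AND NOT (x2 AND x1))) = NOT True = False
x1 AND x2 = True AND False = False
x2 OR (x1 AND x2) = False OR False = False
NOT (x2 OR (x1 AND x2)) = NOT False = True
x5 OR x1 = True OR True = True
NOT (x2 OR (x1 AND x2)) OR (x5 OR x1) = True OR True = True
NOT (NOT (x2 OR (x1 AND x2)) OR (x5 OR x1)) = NOT True = False
NOT NOT (NOT (x2 OR (x1 AND x2)) OR (x5 OR x1)) = NOT False = True
NOT ((x1 AND x2) OR NOT (x2 AND NOT (x2 AND x1))) OR NOT NOT (NOT (x2 OR (x1 AND x2)) OR (x5 OR x1)) = False OR True = True
(NOT (NOT NOT ((x5 OR x1) AND x2) OR NOT NOT ((x2 OR NOT NOT (x2 AND x1)) AND x5)) OR (x1 OR x5)) AND (NOT ((x1 AND x2) OR NOT (x2 AND NOT (x2 AND x1))) OR NOT NOT (NOT (x2 OR (x1 AND x2)) OR (x5 OR x1))) = True AND True = True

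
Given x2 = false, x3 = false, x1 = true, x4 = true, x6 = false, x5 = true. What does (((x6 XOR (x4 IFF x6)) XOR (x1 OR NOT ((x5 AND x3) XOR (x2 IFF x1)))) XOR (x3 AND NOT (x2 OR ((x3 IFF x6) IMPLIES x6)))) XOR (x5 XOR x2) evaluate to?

false

x4 IFF x6 = true IFF false = false
x6 XOR (x4 IFF x6) = false XOR false = false
x5 AND x3 = true AND false = false
x2 IFF x1 = false IFF true = false
(x5 AND x3) XOR (x2 IFF x1) = false XOR false = false
NOT ((x5 AND x3) XOR (x2 IFF x1)) = NOT false = true
x1 OR NOT ((x5 AND x3) XOR (x2 IFF x1)) = true OR true = true
(x6 XOR (x4 IFF x6)) XOR (x1 OR NOT ((x5 AND x3) XOR (x2 IFF x1))) = false XOR true = true
x3 IFF x6 = false IFF false = true
(x3 IFF x6) IMPLIES x6 = true IMPLIES false = false
x2 OR ((x3 IFF x6) IMPLIES x6) = false OR false = false
NOT (x2 OR ((x3 IFF x6) IMPLIES x6)) = NOT false = true
x3 AND NOT (x2 OR ((x3 IFF x6) IMPLIES x6)) = false AND true = false
((x6 XOR (x4 IFF x6)) XOR (x1 OR NOT ((x5 AND x3) XOR (x2 IFF x1)))) XOR (x3 AND NOT (x2 OR ((x3 IFF x6) IMPLIES x6))) = true XOR false = true
x5 XOR x2 = true XOR false = true
(((x6 XOR (x4 IFF x6)) XOR (x1 OR NOT ((x5 AND x3) XOR (x2 IFF x1)))) XOR (x3 AND NOT (x2 OR ((x3 IFF x6) IMPLIES x6)))) XOR (x5 XOR x2) = true XOR true = false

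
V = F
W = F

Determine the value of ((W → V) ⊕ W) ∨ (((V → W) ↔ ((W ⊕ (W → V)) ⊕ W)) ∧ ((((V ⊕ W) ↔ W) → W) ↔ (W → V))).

T

W → V = F → F = T
(W → V) ⊕ W = T ⊕ F = T
V → W = F → F = T
W → V = F → F = T
W ⊕ (W → V) = F ⊕ T = T
(W ⊕ (W → V)) ⊕ W = T ⊕ F = T
(V → W) ↔ ((W ⊕ (W → V)) ⊕ W) = T ↔ T = T
V ⊕ W = F ⊕ F = F
(V ⊕ W) ↔ W = F ↔ F = T
((V ⊕ W) ↔ W) → W = T → F = F
W → V = F → F = T
(((V ⊕ W) ↔ W) → W) ↔ (W → V) = F ↔ T = F
((V → W) ↔ ((W ⊕ (W → V)) ⊕ W)) ∧ ((((V ⊕ W) ↔ W) → W) ↔ (W → V)) = T ∧ F = F
((W → V) ⊕ W) ∨ (((V → W) ↔ ((W ⊕ (W → V)) ⊕ W)) ∧ ((((V ⊕ W) ↔ W) → W) ↔ (W → V))) = T ∨ F = T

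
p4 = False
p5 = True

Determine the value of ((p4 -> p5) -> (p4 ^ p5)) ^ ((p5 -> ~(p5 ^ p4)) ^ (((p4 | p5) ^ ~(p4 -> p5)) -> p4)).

p4 -> p5 = False -> True = True
p4 ^ p5 = False ^ True = True
(p4 -> p5) -> (p4 ^ p5) = True -> True = True
p5 ^ p4 = True ^ False = True
~(p5 ^ p4) = ~True = False
p5 -> ~(p5 ^ p4) = True -> False = False
p4 | p5 = False | True = True
p4 -> p5 = False -> True = True
~(p4 -> p5) = ~True = False
(p4 | p5) ^ ~(p4 -> p5) = True ^ False = True
((p4 | p5) ^ ~(p4 -> p5)) -> p4 = True -> False = False
(p5 -> ~(p5 ^ p4)) ^ (((p4 | p5) ^ ~(p4 -> p5)) -> p4) = False ^ False = False
((p4 -> p5) -> (p4 ^ p5)) ^ ((p5 -> ~(p5 ^ p4)) ^ (((p4 | p5) ^ ~(p4 -> p5)) -> p4)) = True ^ False = True

True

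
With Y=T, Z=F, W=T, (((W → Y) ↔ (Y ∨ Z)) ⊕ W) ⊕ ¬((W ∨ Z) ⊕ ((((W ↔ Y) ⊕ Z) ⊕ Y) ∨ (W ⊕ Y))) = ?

W → Y = T → T = T
Y ∨ Z = T ∨ F = T
(W → Y) ↔ (Y ∨ Z) = T ↔ T = T
((W → Y) ↔ (Y ∨ Z)) ⊕ W = T ⊕ T = F
W ∨ Z = T ∨ F = T
W ↔ Y = T ↔ T = T
(W ↔ Y) ⊕ Z = T ⊕ F = T
((W ↔ Y) ⊕ Z) ⊕ Y = T ⊕ T = F
W ⊕ Y = T ⊕ T = F
(((W ↔ Y) ⊕ Z) ⊕ Y) ∨ (W ⊕ Y) = F ∨ F = F
(W ∨ Z) ⊕ ((((W ↔ Y) ⊕ Z) ⊕ Y) ∨ (W ⊕ Y)) = T ⊕ F = T
¬((W ∨ Z) ⊕ ((((W ↔ Y) ⊕ Z) ⊕ Y) ∨ (W ⊕ Y))) = ¬T = F
(((W → Y) ↔ (Y ∨ Z)) ⊕ W) ⊕ ¬((W ∨ Z) ⊕ ((((W ↔ Y) ⊕ Z) ⊕ Y) ∨ (W ⊕ Y))) = F ⊕ F = F

F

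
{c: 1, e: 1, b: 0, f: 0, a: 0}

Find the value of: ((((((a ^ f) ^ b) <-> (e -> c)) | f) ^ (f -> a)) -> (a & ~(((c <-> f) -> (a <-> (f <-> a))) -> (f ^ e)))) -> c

1

a ^ f = 0 ^ 0 = 0
(a ^ f) ^ b = 0 ^ 0 = 0
e -> c = 1 -> 1 = 1
((a ^ f) ^ b) <-> (e -> c) = 0 <-> 1 = 0
(((a ^ f) ^ b) <-> (e -> c)) | f = 0 | 0 = 0
f -> a = 0 -> 0 = 1
((((a ^ f) ^ b) <-> (e -> c)) | f) ^ (f -> a) = 0 ^ 1 = 1
c <-> f = 1 <-> 0 = 0
f <-> a = 0 <-> 0 = 1
a <-> (f <-> a) = 0 <-> 1 = 0
(c <-> f) -> (a <-> (f <-> a)) = 0 -> 0 = 1
f ^ e = 0 ^ 1 = 1
((c <-> f) -> (a <-> (f <-> a))) -> (f ^ e) = 1 -> 1 = 1
~(((c <-> f) -> (a <-> (f <-> a))) -> (f ^ e)) = ~1 = 0
a & ~(((c <-> f) -> (a <-> (f <-> a))) -> (f ^ e)) = 0 & 0 = 0
(((((a ^ f) ^ b) <-> (e -> c)) | f) ^ (f -> a)) -> (a & ~(((c <-> f) -> (a <-> (f <-> a))) -> (f ^ e))) = 1 -> 0 = 0
((((((a ^ f) ^ b) <-> (e -> c)) | f) ^ (f -> a)) -> (a & ~(((c <-> f) -> (a <-> (f <-> a))) -> (f ^ e)))) -> c = 0 -> 1 = 1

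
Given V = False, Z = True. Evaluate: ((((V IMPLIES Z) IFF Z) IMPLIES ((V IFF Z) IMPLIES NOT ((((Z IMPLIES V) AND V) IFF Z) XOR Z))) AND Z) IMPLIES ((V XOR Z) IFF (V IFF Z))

Substituting V=False, Z=True:
V IMPLIES Z = False IMPLIES True = True
(V IMPLIES Z) IFF Z = True IFF True = True
V IFF Z = False IFF True = False
Z IMPLIES V = True IMPLIES False = False
(Z IMPLIES V) AND V = False AND False = False
((Z IMPLIES V) AND V) IFF Z = False IFF True = False
(((Z IMPLIES V) AND V) IFF Z) XOR Z = False XOR True = True
NOT ((((Z IMPLIES V) AND V) IFF Z) XOR Z) = NOT True = False
(V IFF Z) IMPLIES NOT ((((Z IMPLIES V) AND V) IFF Z) XOR Z) = False IMPLIES False = True
((V IMPLIES Z) IFF Z) IMPLIES ((V IFF Z) IMPLIES NOT ((((Z IMPLIES V) AND V) IFF Z) XOR Z)) = True IMPLIES True = True
(((V IMPLIES Z) IFF Z) IMPLIES ((V IFF Z) IMPLIES NOT ((((Z IMPLIES V) AND V) IFF Z) XOR Z))) AND Z = True AND True = True
V XOR Z = False XOR True = True
V IFF Z = False IFF True = False
(V XOR Z) IFF (V IFF Z) = True IFF False = False
((((V IMPLIES Z) IFF Z) IMPLIES ((V IFF Z) IMPLIES NOT ((((Z IMPLIES V) AND V) IFF Z) XOR Z))) AND Z) IMPLIES ((V XOR Z) IFF (V IFF Z)) = True IMPLIES False = False

False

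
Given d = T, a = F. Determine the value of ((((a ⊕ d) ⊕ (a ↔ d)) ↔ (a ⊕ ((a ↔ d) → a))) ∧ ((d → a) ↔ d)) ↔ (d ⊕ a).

F

a ⊕ d = F ⊕ T = T
a ↔ d = F ↔ T = F
(a ⊕ d) ⊕ (a ↔ d) = T ⊕ F = T
a ↔ d = F ↔ T = F
(a ↔ d) → a = F → F = T
a ⊕ ((a ↔ d) → a) = F ⊕ T = T
((a ⊕ d) ⊕ (a ↔ d)) ↔ (a ⊕ ((a ↔ d) → a)) = T ↔ T = T
d → a = T → F = F
(d → a) ↔ d = F ↔ T = F
(((a ⊕ d) ⊕ (a ↔ d)) ↔ (a ⊕ ((a ↔ d) → a))) ∧ ((d → a) ↔ d) = T ∧ F = F
d ⊕ a = T ⊕ F = T
((((a ⊕ d) ⊕ (a ↔ d)) ↔ (a ⊕ ((a ↔ d) → a))) ∧ ((d → a) ↔ d)) ↔ (d ⊕ a) = F ↔ T = F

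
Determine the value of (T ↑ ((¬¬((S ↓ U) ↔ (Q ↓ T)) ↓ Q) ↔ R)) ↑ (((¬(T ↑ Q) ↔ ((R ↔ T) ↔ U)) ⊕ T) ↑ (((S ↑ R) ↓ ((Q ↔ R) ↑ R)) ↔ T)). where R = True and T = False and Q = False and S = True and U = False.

False

S ↓ U = True ↓ False = False
Q ↓ T = False ↓ False = True
(S ↓ U) ↔ (Q ↓ T) = False ↔ True = False
¬((S ↓ U) ↔ (Q ↓ T)) = ¬False = True
¬¬((S ↓ U) ↔ (Q ↓ T)) = ¬True = False
¬¬((S ↓ U) ↔ (Q ↓ T)) ↓ Q = False ↓ False = True
(¬¬((S ↓ U) ↔ (Q ↓ T)) ↓ Q) ↔ R = True ↔ True = True
T ↑ ((¬¬((S ↓ U) ↔ (Q ↓ T)) ↓ Q) ↔ R) = False ↑ True = True
T ↑ Q = False ↑ False = True
¬(T ↑ Q) = ¬True = False
R ↔ T = True ↔ False = False
(R ↔ T) ↔ U = False ↔ False = True
¬(T ↑ Q) ↔ ((R ↔ T) ↔ U) = False ↔ True = False
(¬(T ↑ Q) ↔ ((R ↔ T) ↔ U)) ⊕ T = False ⊕ False = False
S ↑ R = True ↑ True = False
Q ↔ R = False ↔ True = False
(Q ↔ R) ↑ R = False ↑ True = True
(S ↑ R) ↓ ((Q ↔ R) ↑ R) = False ↓ True = False
((S ↑ R) ↓ ((Q ↔ R) ↑ R)) ↔ T = False ↔ False = True
((¬(T ↑ Q) ↔ ((R ↔ T) ↔ U)) ⊕ T) ↑ (((S ↑ R) ↓ ((Q ↔ R) ↑ R)) ↔ T) = False ↑ True = True
(T ↑ ((¬¬((S ↓ U) ↔ (Q ↓ T)) ↓ Q) ↔ R)) ↑ (((¬(T ↑ Q) ↔ ((R ↔ T) ↔ U)) ⊕ T) ↑ (((S ↑ R) ↓ ((Q ↔ R) ↑ R)) ↔ T)) = True ↑ True = False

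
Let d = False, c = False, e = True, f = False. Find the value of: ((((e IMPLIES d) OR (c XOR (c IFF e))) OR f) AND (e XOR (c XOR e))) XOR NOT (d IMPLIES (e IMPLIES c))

False

e IMPLIES d = True IMPLIES False = False
c IFF e = False IFF True = False
c XOR (c IFF e) = False XOR False = False
(e IMPLIES d) OR (c XOR (c IFF e)) = False OR False = False
((e IMPLIES d) OR (c XOR (c IFF e))) OR f = False OR False = False
c XOR e = False XOR True = True
e XOR (c XOR e) = True XOR True = False
(((e IMPLIES d) OR (c XOR (c IFF e))) OR f) AND (e XOR (c XOR e)) = False AND False = False
e IMPLIES c = True IMPLIES False = False
d IMPLIES (e IMPLIES c) = False IMPLIES False = True
NOT (d IMPLIES (e IMPLIES c)) = NOT True = False
((((e IMPLIES d) OR (c XOR (c IFF e))) OR f) AND (e XOR (c XOR e))) XOR NOT (d IMPLIES (e IMPLIES c)) = False XOR False = False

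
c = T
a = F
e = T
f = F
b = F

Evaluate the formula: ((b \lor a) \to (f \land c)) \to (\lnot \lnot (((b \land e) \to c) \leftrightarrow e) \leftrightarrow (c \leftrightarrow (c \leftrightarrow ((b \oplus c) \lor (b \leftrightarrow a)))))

b \lor a = F \lor F = F
f \land c = F \land T = F
(b \lor a) \to (f \land c) = F \to F = T
b \land e = F \land T = F
(b \land e) \to c = F \to T = T
((b \land e) \to c) \leftrightarrow e = T \leftrightarrow T = T
\lnot (((b \land e) \to c) \leftrightarrow e) = \lnot T = F
\lnot \lnot (((b \land e) \to c) \leftrightarrow e) = \lnot F = T
b \oplus c = F \oplus T = T
b \leftrightarrow a = F \leftrightarrow F = T
(b \oplus c) \lor (b \leftrightarrow a) = T \lor T = T
c \leftrightarrow ((b \oplus c) \lor (b \leftrightarrow a)) = T \leftrightarrow T = T
c \leftrightarrow (c \leftrightarrow ((b \oplus c) \lor (b \leftrightarrow a))) = T \leftrightarrow T = T
\lnot \lnot (((b \land e) \to c) \leftrightarrow e) \leftrightarrow (c \leftrightarrow (c \leftrightarrow ((b \oplus c) \lor (b \leftrightarrow a)))) = T \leftrightarrow T = T
((b \lor a) \to (f \land c)) \to (\lnot \lnot (((b \land e) \to c) \leftrightarrow e) \leftrightarrow (c \leftrightarrow (c \leftrightarrow ((b \oplus c) \lor (b \leftrightarrow a))))) = T \to T = T

T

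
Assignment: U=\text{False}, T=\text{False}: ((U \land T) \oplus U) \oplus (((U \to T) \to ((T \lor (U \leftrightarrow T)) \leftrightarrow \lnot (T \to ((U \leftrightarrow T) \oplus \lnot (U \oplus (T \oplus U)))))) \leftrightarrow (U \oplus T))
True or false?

U \land T = \text{False} \land \text{False} = \text{False}
(U \land T) \oplus U = \text{False} \oplus \text{False} = \text{False}
U \to T = \text{False} \to \text{False} = \text{True}
U \leftrightarrow T = \text{False} \leftrightarrow \text{False} = \text{True}
T \lor (U \leftrightarrow T) = \text{False} \lor \text{True} = \text{True}
U \leftrightarrow T = \text{False} \leftrightarrow \text{False} = \text{True}
T \oplus U = \text{False} \oplus \text{False} = \text{False}
U \oplus (T \oplus U) = \text{False} \oplus \text{False} = \text{False}
\lnot (U \oplus (T \oplus U)) = \lnot \text{False} = \text{True}
(U \leftrightarrow T) \oplus \lnot (U \oplus (T \oplus U)) = \text{True} \oplus \text{True} = \text{False}
T \to ((U \leftrightarrow T) \oplus \lnot (U \oplus (T \oplus U))) = \text{False} \to \text{False} = \text{True}
\lnot (T \to ((U \leftrightarrow T) \oplus \lnot (U \oplus (T \oplus U)))) = \lnot \text{True} = \text{False}
(T \lor (U \leftrightarrow T)) \leftrightarrow \lnot (T \to ((U \leftrightarrow T) \oplus \lnot (U \oplus (T \oplus U)))) = \text{True} \leftrightarrow \text{False} = \text{False}
(U \to T) \to ((T \lor (U \leftrightarrow T)) \leftrightarrow \lnot (T \to ((U \leftrightarrow T) \oplus \lnot (U \oplus (T \oplus U))))) = \text{True} \to \text{False} = \text{False}
U \oplus T = \text{False} \oplus \text{False} = \text{False}
((U \to T) \to ((T \lor (U \leftrightarrow T)) \leftrightarrow \lnot (T \to ((U \leftrightarrow T) \oplus \lnot (U \oplus (T \oplus U)))))) \leftrightarrow (U \oplus T) = \text{False} \leftrightarrow \text{False} = \text{True}
((U \land T) \oplus U) \oplus (((U \to T) \to ((T \lor (U \leftrightarrow T)) \leftrightarrow \lnot (T \to ((U \leftrightarrow T) \oplus \lnot (U \oplus (T \oplus U)))))) \leftrightarrow (U \oplus T)) = \text{False} \oplus \text{True} = \text{True}

\text{True}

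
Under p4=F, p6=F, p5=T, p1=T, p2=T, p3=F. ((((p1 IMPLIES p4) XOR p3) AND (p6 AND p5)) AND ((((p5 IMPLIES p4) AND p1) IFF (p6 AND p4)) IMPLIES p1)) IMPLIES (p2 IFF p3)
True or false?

T

Substituting p4=F, p6=F, p5=T, p1=T, p2=T, p3=F:
p1 IMPLIES p4 = T IMPLIES F = F
(p1 IMPLIES p4) XOR p3 = F XOR F = F
p6 AND p5 = F AND T = F
((p1 IMPLIES p4) XOR p3) AND (p6 AND p5) = F AND F = F
p5 IMPLIES p4 = T IMPLIES F = F
(p5 IMPLIES p4) AND p1 = F AND T = F
p6 AND p4 = F AND F = F
((p5 IMPLIES p4) AND p1) IFF (p6 AND p4) = F IFF F = T
(((p5 IMPLIES p4) AND p1) IFF (p6 AND p4)) IMPLIES p1 = T IMPLIES T = T
(((p1 IMPLIES p4) XOR p3) AND (p6 AND p5)) AND ((((p5 IMPLIES p4) AND p1) IFF (p6 AND p4)) IMPLIES p1) = F AND T = F
p2 IFF p3 = T IFF F = F
((((p1 IMPLIES p4) XOR p3) AND (p6 AND p5)) AND ((((p5 IMPLIES p4) AND p1) IFF (p6 AND p4)) IMPLIES p1)) IMPLIES (p2 IFF p3) = F IMPLIES F = T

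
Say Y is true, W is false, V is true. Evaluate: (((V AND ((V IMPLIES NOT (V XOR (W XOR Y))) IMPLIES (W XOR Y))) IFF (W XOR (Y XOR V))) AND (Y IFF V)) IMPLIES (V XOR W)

W XOR Y = false XOR true = true
V XOR (W XOR Y) = true XOR true = false
NOT (V XOR (W XOR Y)) = NOT false = true
V IMPLIES NOT (V XOR (W XOR Y)) = true IMPLIES true = true
W XOR Y = false XOR true = true
(V IMPLIES NOT (V XOR (W XOR Y))) IMPLIES (W XOR Y) = true IMPLIES true = true
V AND ((V IMPLIES NOT (V XOR (W XOR Y))) IMPLIES (W XOR Y)) = true AND true = true
Y XOR V = true XOR true = false
W XOR (Y XOR V) = false XOR false = false
(V AND ((V IMPLIES NOT (V XOR (W XOR Y))) IMPLIES (W XOR Y))) IFF (W XOR (Y XOR V)) = true IFF false = false
Y IFF V = true IFF true = true
((V AND ((V IMPLIES NOT (V XOR (W XOR Y))) IMPLIES (W XOR Y))) IFF (W XOR (Y XOR V))) AND (Y IFF V) = false AND true = false
V XOR W = true XOR false = true
(((V AND ((V IMPLIES NOT (V XOR (W XOR Y))) IMPLIES (W XOR Y))) IFF (W XOR (Y XOR V))) AND (Y IFF V)) IMPLIES (V XOR W) = false IMPLIES true = true

true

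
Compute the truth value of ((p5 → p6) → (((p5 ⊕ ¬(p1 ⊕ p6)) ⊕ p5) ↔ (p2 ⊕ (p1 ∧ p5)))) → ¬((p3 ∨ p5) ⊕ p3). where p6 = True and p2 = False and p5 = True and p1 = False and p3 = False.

False

Substituting p6=True, p2=False, p5=True, p1=False, p3=False:
p5 → p6 = True → True = True
p1 ⊕ p6 = False ⊕ True = True
¬(p1 ⊕ p6) = ¬True = False
p5 ⊕ ¬(p1 ⊕ p6) = True ⊕ False = True
(p5 ⊕ ¬(p1 ⊕ p6)) ⊕ p5 = True ⊕ True = False
p1 ∧ p5 = False ∧ True = False
p2 ⊕ (p1 ∧ p5) = False ⊕ False = False
((p5 ⊕ ¬(p1 ⊕ p6)) ⊕ p5) ↔ (p2 ⊕ (p1 ∧ p5)) = False ↔ False = True
(p5 → p6) → (((p5 ⊕ ¬(p1 ⊕ p6)) ⊕ p5) ↔ (p2 ⊕ (p1 ∧ p5))) = True → True = True
p3 ∨ p5 = False ∨ True = True
(p3 ∨ p5) ⊕ p3 = True ⊕ False = True
¬((p3 ∨ p5) ⊕ p3) = ¬True = False
((p5 → p6) → (((p5 ⊕ ¬(p1 ⊕ p6)) ⊕ p5) ↔ (p2 ⊕ (p1 ∧ p5)))) → ¬((p3 ∨ p5) ⊕ p3) = True → False = False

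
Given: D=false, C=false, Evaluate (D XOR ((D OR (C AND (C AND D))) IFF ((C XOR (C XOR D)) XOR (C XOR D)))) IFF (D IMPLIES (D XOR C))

true

C AND D = false AND false = false
C AND (C AND D) = false AND false = false
D OR (C AND (C AND D)) = false OR false = false
C XOR D = false XOR false = false
C XOR (C XOR D) = false XOR false = false
C XOR D = false XOR false = false
(C XOR (C XOR D)) XOR (C XOR D) = false XOR false = false
(D OR (C AND (C AND D))) IFF ((C XOR (C XOR D)) XOR (C XOR D)) = false IFF false = true
D XOR ((D OR (C AND (C AND D))) IFF ((C XOR (C XOR D)) XOR (C XOR D))) = false XOR true = true
D XOR C = false XOR false = false
D IMPLIES (D XOR C) = false IMPLIES false = true
(D XOR ((D OR (C AND (C AND D))) IFF ((C XOR (C XOR D)) XOR (C XOR D)))) IFF (D IMPLIES (D XOR C)) = true IFF true = true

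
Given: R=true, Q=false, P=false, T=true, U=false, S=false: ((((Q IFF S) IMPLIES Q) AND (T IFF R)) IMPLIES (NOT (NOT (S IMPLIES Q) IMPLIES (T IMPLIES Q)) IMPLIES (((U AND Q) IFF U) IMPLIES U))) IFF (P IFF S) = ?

Q IFF S = false IFF false = true
(Q IFF S) IMPLIES Q = true IMPLIES false = false
T IFF R = true IFF true = true
((Q IFF S) IMPLIES Q) AND (T IFF R) = false AND true = false
S IMPLIES Q = false IMPLIES false = true
NOT (S IMPLIES Q) = NOT true = false
T IMPLIES Q = true IMPLIES false = false
NOT (S IMPLIES Q) IMPLIES (T IMPLIES Q) = false IMPLIES false = true
NOT (NOT (S IMPLIES Q) IMPLIES (T IMPLIES Q)) = NOT true = false
U AND Q = false AND false = false
(U AND Q) IFF U = false IFF false = true
((U AND Q) IFF U) IMPLIES U = true IMPLIES false = false
NOT (NOT (S IMPLIES Q) IMPLIES (T IMPLIES Q)) IMPLIES (((U AND Q) IFF U) IMPLIES U) = false IMPLIES false = true
(((Q IFF S) IMPLIES Q) AND (T IFF R)) IMPLIES (NOT (NOT (S IMPLIES Q) IMPLIES (T IMPLIES Q)) IMPLIES (((U AND Q) IFF U) IMPLIES U)) = false IMPLIES true = true
P IFF S = false IFF false = true
((((Q IFF S) IMPLIES Q) AND (T IFF R)) IMPLIES (NOT (NOT (S IMPLIES Q) IMPLIES (T IMPLIES Q)) IMPLIES (((U AND Q) IFF U) IMPLIES U))) IFF (P IFF S) = true IFF true = true

true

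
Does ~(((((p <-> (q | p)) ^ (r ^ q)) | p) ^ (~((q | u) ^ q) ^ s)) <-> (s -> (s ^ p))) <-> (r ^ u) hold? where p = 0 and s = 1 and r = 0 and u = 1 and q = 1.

q | p = 1 | 0 = 1
p <-> (q | p) = 0 <-> 1 = 0
r ^ q = 0 ^ 1 = 1
(p <-> (q | p)) ^ (r ^ q) = 0 ^ 1 = 1
((p <-> (q | p)) ^ (r ^ q)) | p = 1 | 0 = 1
q | u = 1 | 1 = 1
(q | u) ^ q = 1 ^ 1 = 0
~((q | u) ^ q) = ~0 = 1
~((q | u) ^ q) ^ s = 1 ^ 1 = 0
(((p <-> (q | p)) ^ (r ^ q)) | p) ^ (~((q | u) ^ q) ^ s) = 1 ^ 0 = 1
s ^ p = 1 ^ 0 = 1
s -> (s ^ p) = 1 -> 1 = 1
((((p <-> (q | p)) ^ (r ^ q)) | p) ^ (~((q | u) ^ q) ^ s)) <-> (s -> (s ^ p)) = 1 <-> 1 = 1
~(((((p <-> (q | p)) ^ (r ^ q)) | p) ^ (~((q | u) ^ q) ^ s)) <-> (s -> (s ^ p))) = ~1 = 0
r ^ u = 0 ^ 1 = 1
~(((((p <-> (q | p)) ^ (r ^ q)) | p) ^ (~((q | u) ^ q) ^ s)) <-> (s -> (s ^ p))) <-> (r ^ u) = 0 <-> 1 = 0

0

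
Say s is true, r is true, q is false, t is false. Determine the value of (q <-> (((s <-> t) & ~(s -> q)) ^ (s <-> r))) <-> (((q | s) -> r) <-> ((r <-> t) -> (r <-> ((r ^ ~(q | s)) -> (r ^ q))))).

False

s <-> t = True <-> False = False
s -> q = True -> False = False
~(s -> q) = ~False = True
(s <-> t) & ~(s -> q) = False & True = False
s <-> r = True <-> True = True
((s <-> t) & ~(s -> q)) ^ (s <-> r) = False ^ True = True
q <-> (((s <-> t) & ~(s -> q)) ^ (s <-> r)) = False <-> True = False
q | s = False | True = True
(q | s) -> r = True -> True = True
r <-> t = True <-> False = False
q | s = False | True = True
~(q | s) = ~True = False
r ^ ~(q | s) = True ^ False = True
r ^ q = True ^ False = True
(r ^ ~(q | s)) -> (r ^ q) = True -> True = True
r <-> ((r ^ ~(q | s)) -> (r ^ q)) = True <-> True = True
(r <-> t) -> (r <-> ((r ^ ~(q | s)) -> (r ^ q))) = False -> True = True
((q | s) -> r) <-> ((r <-> t) -> (r <-> ((r ^ ~(q | s)) -> (r ^ q)))) = True <-> True = True
(q <-> (((s <-> t) & ~(s -> q)) ^ (s <-> r))) <-> (((q | s) -> r) <-> ((r <-> t) -> (r <-> ((r ^ ~(q | s)) -> (r ^ q))))) = False <-> True = False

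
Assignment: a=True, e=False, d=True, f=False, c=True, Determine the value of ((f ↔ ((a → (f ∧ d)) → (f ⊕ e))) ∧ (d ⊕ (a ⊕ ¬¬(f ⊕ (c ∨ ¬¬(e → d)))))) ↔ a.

False

f ∧ d = False ∧ True = False
a → (f ∧ d) = True → False = False
f ⊕ e = False ⊕ False = False
(a → (f ∧ d)) → (f ⊕ e) = False → False = True
f ↔ ((a → (f ∧ d)) → (f ⊕ e)) = False ↔ True = False
e → d = False → True = True
¬(e → d) = ¬True = False
¬¬(e → d) = ¬False = True
c ∨ ¬¬(e → d) = True ∨ True = True
f ⊕ (c ∨ ¬¬(e → d)) = False ⊕ True = True
¬(f ⊕ (c ∨ ¬¬(e → d))) = ¬True = False
¬¬(f ⊕ (c ∨ ¬¬(e → d))) = ¬False = True
a ⊕ ¬¬(f ⊕ (c ∨ ¬¬(e → d))) = True ⊕ True = False
d ⊕ (a ⊕ ¬¬(f ⊕ (c ∨ ¬¬(e → d)))) = True ⊕ False = True
(f ↔ ((a → (f ∧ d)) → (f ⊕ e))) ∧ (d ⊕ (a ⊕ ¬¬(f ⊕ (c ∨ ¬¬(e → d))))) = False ∧ True = False
((f ↔ ((a → (f ∧ d)) → (f ⊕ e))) ∧ (d ⊕ (a ⊕ ¬¬(f ⊕ (c ∨ ¬¬(e → d)))))) ↔ a = False ↔ True = False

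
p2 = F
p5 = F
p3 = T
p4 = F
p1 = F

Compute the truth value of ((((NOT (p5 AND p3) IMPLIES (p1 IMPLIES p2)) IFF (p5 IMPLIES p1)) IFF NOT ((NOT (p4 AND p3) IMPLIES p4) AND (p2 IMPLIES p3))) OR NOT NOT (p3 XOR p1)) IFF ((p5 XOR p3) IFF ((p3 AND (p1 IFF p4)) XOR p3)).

Substituting p2=F, p5=F, p3=T, p4=F, p1=F:
p5 AND p3 = F AND T = F
NOT (p5 AND p3) = NOT F = T
p1 IMPLIES p2 = F IMPLIES F = T
NOT (p5 AND p3) IMPLIES (p1 IMPLIES p2) = T IMPLIES T = T
p5 IMPLIES p1 = F IMPLIES F = T
(NOT (p5 AND p3) IMPLIES (p1 IMPLIES p2)) IFF (p5 IMPLIES p1) = T IFF T = T
p4 AND p3 = F AND T = F
NOT (p4 AND p3) = NOT F = T
NOT (p4 AND p3) IMPLIES p4 = T IMPLIES F = F
p2 IMPLIES p3 = F IMPLIES T = T
(NOT (p4 AND p3) IMPLIES p4) AND (p2 IMPLIES p3) = F AND T = F
NOT ((NOT (p4 AND p3) IMPLIES p4) AND (p2 IMPLIES p3)) = NOT F = T
((NOT (p5 AND p3) IMPLIES (p1 IMPLIES p2)) IFF (p5 IMPLIES p1)) IFF NOT ((NOT (p4 AND p3) IMPLIES p4) AND (p2 IMPLIES p3)) = T IFF T = T
p3 XOR p1 = T XOR F = T
NOT (p3 XOR p1) = NOT T = F
NOT NOT (p3 XOR p1) = NOT F = T
(((NOT (p5 AND p3) IMPLIES (p1 IMPLIES p2)) IFF (p5 IMPLIES p1)) IFF NOT ((NOT (p4 AND p3) IMPLIES p4) AND (p2 IMPLIES p3))) OR NOT NOT (p3 XOR p1) = T OR T = T
p5 XOR p3 = F XOR T = T
p1 IFF p4 = F IFF F = T
p3 AND (p1 IFF p4) = T AND T = T
(p3 AND (p1 IFF p4)) XOR p3 = T XOR T = F
(p5 XOR p3) IFF ((p3 AND (p1 IFF p4)) XOR p3) = T IFF F = F
((((NOT (p5 AND p3) IMPLIES (p1 IMPLIES p2)) IFF (p5 IMPLIES p1)) IFF NOT ((NOT (p4 AND p3) IMPLIES p4) AND (p2 IMPLIES p3))) OR NOT NOT (p3 XOR p1)) IFF ((p5 XOR p3) IFF ((p3 AND (p1 IFF p4)) XOR p3)) = T IFF F = F

F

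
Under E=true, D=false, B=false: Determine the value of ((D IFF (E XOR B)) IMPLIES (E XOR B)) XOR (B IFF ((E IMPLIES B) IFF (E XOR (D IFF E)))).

false

Substituting E=true, D=false, B=false:
E XOR B = true XOR false = true
D IFF (E XOR B) = false IFF true = false
E XOR B = true XOR false = true
(D IFF (E XOR B)) IMPLIES (E XOR B) = false IMPLIES true = true
E IMPLIES B = true IMPLIES false = false
D IFF E = false IFF true = false
E XOR (D IFF E) = true XOR false = true
(E IMPLIES B) IFF (E XOR (D IFF E)) = false IFF true = false
B IFF ((E IMPLIES B) IFF (E XOR (D IFF E))) = false IFF false = true
((D IFF (E XOR B)) IMPLIES (E XOR B)) XOR (B IFF ((E IMPLIES B) IFF (E XOR (D IFF E)))) = true XOR true = false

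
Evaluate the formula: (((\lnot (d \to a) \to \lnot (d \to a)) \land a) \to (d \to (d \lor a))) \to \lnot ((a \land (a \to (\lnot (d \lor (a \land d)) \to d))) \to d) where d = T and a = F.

F

Substituting d=T, a=F:
d \to a = T \to F = F
\lnot (d \to a) = \lnot F = T
d \to a = T \to F = F
\lnot (d \to a) = \lnot F = T
\lnot (d \to a) \to \lnot (d \to a) = T \to T = T
(\lnot (d \to a) \to \lnot (d \to a)) \land a = T \land F = F
d \lor a = T \lor F = T
d \to (d \lor a) = T \to T = T
((\lnot (d \to a) \to \lnot (d \to a)) \land a) \to (d \to (d \lor a)) = F \to T = T
a \land d = F \land T = F
d \lor (a \land d) = T \lor F = T
\lnot (d \lor (a \land d)) = \lnot T = F
\lnot (d \lor (a \land d)) \to d = F \to T = T
a \to (\lnot (d \lor (a \land d)) \to d) = F \to T = T
a \land (a \to (\lnot (d \lor (a \land d)) \to d)) = F \land T = F
(a \land (a \to (\lnot (d \lor (a \land d)) \to d))) \to d = F \to T = T
\lnot ((a \land (a \to (\lnot (d \lor (a \land d)) \to d))) \to d) = \lnot T = F
(((\lnot (d \to a) \to \lnot (d \to a)) \land a) \to (d \to (d \lor a))) \to \lnot ((a \land (a \to (\lnot (d \lor (a \land d)) \to d))) \to d) = T \to F = F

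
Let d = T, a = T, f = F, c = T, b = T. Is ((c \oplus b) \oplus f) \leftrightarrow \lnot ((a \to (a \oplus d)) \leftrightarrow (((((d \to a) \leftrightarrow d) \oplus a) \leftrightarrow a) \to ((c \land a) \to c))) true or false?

c \oplus b = T \oplus T = F
(c \oplus b) \oplus f = F \oplus F = F
a \oplus d = T \oplus T = F
a \to (a \oplus d) = T \to F = F
d \to a = T \to T = T
(d \to a) \leftrightarrow d = T \leftrightarrow T = T
((d \to a) \leftrightarrow d) \oplus a = T \oplus T = F
(((d \to a) \leftrightarrow d) \oplus a) \leftrightarrow a = F \leftrightarrow T = F
c \land a = T \land T = T
(c \land a) \to c = T \to T = T
((((d \to a) \leftrightarrow d) \oplus a) \leftrightarrow a) \to ((c \land a) \to c) = F \to T = T
(a \to (a \oplus d)) \leftrightarrow (((((d \to a) \leftrightarrow d) \oplus a) \leftrightarrow a) \to ((c \land a) \to c)) = F \leftrightarrow T = F
\lnot ((a \to (a \oplus d)) \leftrightarrow (((((d \to a) \leftrightarrow d) \oplus a) \leftrightarrow a) \to ((c \land a) \to c))) = \lnot F = T
((c \oplus b) \oplus f) \leftrightarrow \lnot ((a \to (a \oplus d)) \leftrightarrow (((((d \to a) \leftrightarrow d) \oplus a) \leftrightarrow a) \to ((c \land a) \to c))) = F \leftrightarrow T = F

F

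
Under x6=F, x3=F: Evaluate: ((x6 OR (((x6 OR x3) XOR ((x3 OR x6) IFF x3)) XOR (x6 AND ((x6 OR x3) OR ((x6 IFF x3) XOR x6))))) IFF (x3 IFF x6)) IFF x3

F

x6 OR x3 = F OR F = F
x3 OR x6 = F OR F = F
(x3 OR x6) IFF x3 = F IFF F = T
(x6 OR x3) XOR ((x3 OR x6) IFF x3) = F XOR T = T
x6 OR x3 = F OR F = F
x6 IFF x3 = F IFF F = T
(x6 IFF x3) XOR x6 = T XOR F = T
(x6 OR x3) OR ((x6 IFF x3) XOR x6) = F OR T = T
x6 AND ((x6 OR x3) OR ((x6 IFF x3) XOR x6)) = F AND T = F
((x6 OR x3) XOR ((x3 OR x6) IFF x3)) XOR (x6 AND ((x6 OR x3) OR ((x6 IFF x3) XOR x6))) = T XOR F = T
x6 OR (((x6 OR x3) XOR ((x3 OR x6) IFF x3)) XOR (x6 AND ((x6 OR x3) OR ((x6 IFF x3) XOR x6)))) = F OR T = T
x3 IFF x6 = F IFF F = T
(x6 OR (((x6 OR x3) XOR ((x3 OR x6) IFF x3)) XOR (x6 AND ((x6 OR x3) OR ((x6 IFF x3) XOR x6))))) IFF (x3 IFF x6) = T IFF T = T
((x6 OR (((x6 OR x3) XOR ((x3 OR x6) IFF x3)) XOR (x6 AND ((x6 OR x3) OR ((x6 IFF x3) XOR x6))))) IFF (x3 IFF x6)) IFF x3 = T IFF F = F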